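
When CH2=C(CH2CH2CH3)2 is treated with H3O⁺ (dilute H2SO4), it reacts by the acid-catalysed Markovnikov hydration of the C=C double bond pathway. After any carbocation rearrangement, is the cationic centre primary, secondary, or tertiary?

tertiary

Step 1: Electrophilic addition begins with the π(C=C) electrons forming a bond to the proton of H3O⁺. Following Markovnikov's rule, the resulting cation is tertiary. H2O is released.
No single 1,2-shift to an adjacent carbon would give a more-substituted cation, so no rearrangement occurs.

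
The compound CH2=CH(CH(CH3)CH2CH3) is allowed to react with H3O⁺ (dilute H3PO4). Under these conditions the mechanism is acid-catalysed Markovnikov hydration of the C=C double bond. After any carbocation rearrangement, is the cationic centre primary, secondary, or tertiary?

Step 1: The π electrons of the C=C bond attack a proton of H3O⁺; Markovnikov addition places the new C–H on the less-substituted alkene carbon, so the positive charge ends up on the more-substituted carbon — a secondary carbocation. H2O is released.
Step 2: A hydride (H with its bonding pair) migrates from the adjacent sec-butyl carbon to the cationic centre — a 1,2-hydride shift — upgrading the secondary cation to a tertiary one.
The cation rearranges from secondary to tertiary via a 1,2-hydride shift from the adjacent sec-butyl carbon; the tertiary cation is what reacts next.

tertiary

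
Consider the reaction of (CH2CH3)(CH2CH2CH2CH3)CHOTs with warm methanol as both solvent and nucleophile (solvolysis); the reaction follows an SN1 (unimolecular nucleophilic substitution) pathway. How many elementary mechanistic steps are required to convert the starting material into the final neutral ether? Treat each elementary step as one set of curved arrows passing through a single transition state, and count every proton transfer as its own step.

3

Step 1: Rate-determining heterolysis of the C–O bond gives TsO⁻ and a secondary carbocation.
(No 1,2-shift: no single shift to an adjacent carbon would give a more stable cation.)
Step 2: CH3OH donates an oxygen lone pair into the empty p orbital of the cation, giving a protonated ether (an oxonium ion).
Step 3: Deprotonation of the oxonium oxygen by solvent methanol yields the neutral ether.
Total: 3 elementary steps.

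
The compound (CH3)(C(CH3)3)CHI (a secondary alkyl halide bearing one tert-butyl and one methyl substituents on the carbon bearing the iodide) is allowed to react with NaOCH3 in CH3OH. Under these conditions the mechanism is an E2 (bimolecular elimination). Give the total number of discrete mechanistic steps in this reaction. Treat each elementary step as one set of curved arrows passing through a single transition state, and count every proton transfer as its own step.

Step 1: In one step, CH3O⁻ pulls off a β-proton, the C–I bond cleaves, and a C=C double bond forms between the α- and β-carbons (E2, anti elimination).
Total: 1 elementary step.

1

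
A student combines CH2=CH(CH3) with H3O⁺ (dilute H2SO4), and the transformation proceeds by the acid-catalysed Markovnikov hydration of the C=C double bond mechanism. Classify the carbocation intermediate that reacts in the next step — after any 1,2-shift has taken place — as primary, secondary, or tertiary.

secondary

Step 1: The π electrons of the C=C bond attack a proton of H3O⁺; Markovnikov addition places the new C–H on the less-substituted alkene carbon, so the positive charge ends up on the more-substituted carbon — a secondary carbocation. H2O is released.
No single 1,2-shift to an adjacent carbon would give a more-substituted cation, so no rearrangement occurs.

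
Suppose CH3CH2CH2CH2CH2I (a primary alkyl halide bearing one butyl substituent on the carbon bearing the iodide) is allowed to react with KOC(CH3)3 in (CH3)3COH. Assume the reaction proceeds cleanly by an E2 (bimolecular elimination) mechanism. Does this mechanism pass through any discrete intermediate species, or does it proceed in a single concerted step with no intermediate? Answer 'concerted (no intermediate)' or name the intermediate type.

concerted (no intermediate)

The strong base (CH3)3CO⁻ removes a β-hydrogen; in the same concerted event the electrons of the breaking C–H bond form the new π(C=C) bond and the C–I σ-bond breaks, expelling I⁻. Anti-periplanar geometry; one transition state.
All bond changes occur in one transition state; no discrete intermediate is formed.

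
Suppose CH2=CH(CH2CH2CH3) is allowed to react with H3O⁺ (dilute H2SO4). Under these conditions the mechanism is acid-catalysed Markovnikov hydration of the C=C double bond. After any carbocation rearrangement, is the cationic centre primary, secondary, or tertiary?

secondary

Step 1: Electrophilic addition begins with the π(C=C) electrons forming a bond to the proton of H3O⁺. Following Markovnikov's rule, the resulting cation is secondary. H2O is released.
No single 1,2-shift to an adjacent carbon would give a more-substituted cation, so no rearrangement occurs.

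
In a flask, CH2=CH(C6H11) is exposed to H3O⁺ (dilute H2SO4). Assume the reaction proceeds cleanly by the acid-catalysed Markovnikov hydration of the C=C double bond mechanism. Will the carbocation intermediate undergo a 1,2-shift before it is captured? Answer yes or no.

yes

The first-formed carbocation is secondary.
The adjacent cyclohexyl carbon already bears 2 other carbon substituents and has a hydrogen to migrate; after a 1,2-hydride shift from that carbon the positive charge sits on a tertiary centre.
Tertiary is more stable than secondary, so the shift occurs.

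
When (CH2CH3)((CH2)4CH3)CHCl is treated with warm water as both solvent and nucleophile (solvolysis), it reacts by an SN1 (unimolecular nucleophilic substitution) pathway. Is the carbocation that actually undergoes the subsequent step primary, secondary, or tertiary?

secondary

Step 1: Rate-determining heterolysis of the C–Cl bond gives Cl⁻ and a secondary carbocation.
No single 1,2-shift to an adjacent carbon would give a more-substituted cation, so no rearrangement occurs.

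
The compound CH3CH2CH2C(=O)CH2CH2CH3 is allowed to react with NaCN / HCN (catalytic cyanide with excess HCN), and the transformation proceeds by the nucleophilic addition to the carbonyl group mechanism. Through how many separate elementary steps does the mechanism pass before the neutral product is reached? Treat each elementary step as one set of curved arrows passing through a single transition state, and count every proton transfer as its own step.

Step 1: CN⁻ attacks the sp² carbonyl carbon; the C=O π bond breaks and the electrons end up as a lone pair on the alkoxide oxygen of the tetrahedral intermediate.
Step 2: The alkoxide oxygen removes a proton from HCN present in the mixture, giving a cyanohydrin and regenerating CN⁻.
Total: 2 elementary steps.

2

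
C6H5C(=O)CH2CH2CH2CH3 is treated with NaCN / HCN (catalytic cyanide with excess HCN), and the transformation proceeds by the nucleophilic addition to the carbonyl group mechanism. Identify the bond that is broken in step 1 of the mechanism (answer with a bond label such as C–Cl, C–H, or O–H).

Step 1: A lone pair / filled orbital on CN⁻ attacks the electrophilic carbonyl carbon; the π(C=O) electrons shift onto oxygen, producing a tetrahedral alkoxide intermediate.
The bond broken in this step is the π(C=O) bond.

π(C=O)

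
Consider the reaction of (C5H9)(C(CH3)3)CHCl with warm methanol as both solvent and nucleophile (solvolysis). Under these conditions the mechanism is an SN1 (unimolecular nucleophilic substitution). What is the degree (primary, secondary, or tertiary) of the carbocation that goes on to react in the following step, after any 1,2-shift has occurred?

Step 1: The C–Cl bond breaks with both electrons going to the chloride; Cl⁻ leaves and a secondary carbocation remains.
Step 2: Carbocation rearrangement: a 1,2-hydride shift from the adjacent cyclopentyl carbon converts the initially-formed secondary cation into the more stable tertiary cation.
The cation rearranges from secondary to tertiary via a 1,2-hydride shift from the adjacent cyclopentyl carbon; the tertiary cation is what reacts next.

tertiary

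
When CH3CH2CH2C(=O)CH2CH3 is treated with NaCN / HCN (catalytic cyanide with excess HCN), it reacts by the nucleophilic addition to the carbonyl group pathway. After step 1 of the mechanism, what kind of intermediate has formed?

Step 1: CN⁻ attacks the sp² carbonyl carbon; the C=O π bond breaks and the electrons end up as a lone pair on the alkoxide oxygen of the tetrahedral intermediate.
After step 1 the species present is a tetrahedral alkoxide intermediate.

tetrahedral alkoxide intermediate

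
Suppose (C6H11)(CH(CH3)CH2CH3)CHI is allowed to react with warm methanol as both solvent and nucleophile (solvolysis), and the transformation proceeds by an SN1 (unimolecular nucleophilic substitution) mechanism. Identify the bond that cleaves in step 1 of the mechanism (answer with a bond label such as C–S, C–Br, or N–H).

Step 1: Rate-determining heterolysis of the C–I bond gives I⁻ and a secondary carbocation.
The bond broken in this step is the C–I bond.

C–I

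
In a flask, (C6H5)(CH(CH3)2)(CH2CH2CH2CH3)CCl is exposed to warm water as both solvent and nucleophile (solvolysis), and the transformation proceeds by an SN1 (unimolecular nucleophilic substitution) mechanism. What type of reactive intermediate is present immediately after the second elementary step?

Step 1: Ionisation: the C–Cl σ-bond cleaves heterolytically; both bonding electrons depart with Cl⁻, leaving a tertiary carbocation at the α-carbon.
Step 2: Nucleophilic capture: the oxygen of H2O bonds to the cationic carbon, producing an oxonium-ion intermediate.
After step 2 the species present is an oxonium ion.

oxonium ion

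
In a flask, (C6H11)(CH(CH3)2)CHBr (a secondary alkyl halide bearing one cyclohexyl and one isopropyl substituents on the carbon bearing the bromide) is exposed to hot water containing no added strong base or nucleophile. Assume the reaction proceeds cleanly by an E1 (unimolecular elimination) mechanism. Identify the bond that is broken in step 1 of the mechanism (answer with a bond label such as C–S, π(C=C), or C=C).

C–Br

Step 1: Ionisation: the C–Br σ-bond cleaves heterolytically; both bonding electrons depart with Br⁻, leaving a secondary carbocation at the α-carbon.
The bond broken in this step is the C–Br bond.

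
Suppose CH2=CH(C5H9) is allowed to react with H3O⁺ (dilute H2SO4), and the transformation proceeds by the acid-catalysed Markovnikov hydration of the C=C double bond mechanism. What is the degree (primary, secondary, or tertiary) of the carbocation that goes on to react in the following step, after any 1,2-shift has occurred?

tertiary

Step 1: Electrophilic addition begins with the π(C=C) electrons forming a bond to the proton of H3O⁺. Following Markovnikov's rule, the resulting cation is secondary. H2O is released.
Step 2: A 1,2-hydride shift from the adjacent cyclopentyl carbon moves the positive charge from the secondary centre to an adjacent carbon, generating a more stable tertiary carbocation.
The cation rearranges from secondary to tertiary via a 1,2-hydride shift from the adjacent cyclopentyl carbon; the tertiary cation is what reacts next.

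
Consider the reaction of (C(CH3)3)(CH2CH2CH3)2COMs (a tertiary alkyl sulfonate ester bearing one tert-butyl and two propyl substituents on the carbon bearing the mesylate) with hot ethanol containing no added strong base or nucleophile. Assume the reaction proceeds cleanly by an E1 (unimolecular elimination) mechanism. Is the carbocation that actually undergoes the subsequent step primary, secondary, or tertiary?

tertiary

Step 1: Ionisation: the C–O σ-bond cleaves heterolytically; both bonding electrons depart with MsO⁻, leaving a tertiary carbocation at the α-carbon.
No single 1,2-shift to an adjacent carbon would give a more-substituted cation, so no rearrangement occurs.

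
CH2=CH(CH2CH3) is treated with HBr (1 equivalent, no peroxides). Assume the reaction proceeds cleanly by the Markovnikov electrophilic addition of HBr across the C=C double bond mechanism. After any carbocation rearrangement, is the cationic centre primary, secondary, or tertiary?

Step 1: Protonation of the alkene by HBr: the π bond acts as the nucleophile and picks up H⁺, giving the more stable (Markovnikov) secondary carbocation. The H–Br bond breaks heterolytically, releasing Br⁻.
No single 1,2-shift to an adjacent carbon would give a more-substituted cation, so no rearrangement occurs.

secondary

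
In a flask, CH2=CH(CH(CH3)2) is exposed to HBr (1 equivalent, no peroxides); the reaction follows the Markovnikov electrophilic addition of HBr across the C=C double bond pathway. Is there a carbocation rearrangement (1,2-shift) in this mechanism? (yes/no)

The first-formed carbocation is secondary.
The adjacent isopropyl carbon already bears 2 other carbon substituents and has a hydrogen to migrate; after a 1,2-hydride shift from that carbon the positive charge sits on a tertiary centre.
Tertiary is more stable than secondary, so the shift occurs.

yes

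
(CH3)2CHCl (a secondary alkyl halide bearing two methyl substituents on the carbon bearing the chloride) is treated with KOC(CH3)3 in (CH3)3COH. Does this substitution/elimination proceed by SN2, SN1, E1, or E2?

Conditions: a strong/bulky base with a secondary substrate bearing a β-hydrogen.
These conditions are the textbook signature of the E2 pathway.
A strong (often hindered) base removes a β-H in concert with loss of the leaving group — bimolecular elimination.

E2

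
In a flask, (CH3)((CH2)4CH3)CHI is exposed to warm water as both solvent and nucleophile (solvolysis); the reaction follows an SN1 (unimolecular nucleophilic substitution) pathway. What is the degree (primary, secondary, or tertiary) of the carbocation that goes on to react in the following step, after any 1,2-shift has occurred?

secondary

Step 1: Unassisted departure of I⁻ (taking the C–I bonding pair) generates a secondary carbocation.
No single 1,2-shift to an adjacent carbon would give a more-substituted cation, so no rearrangement occurs.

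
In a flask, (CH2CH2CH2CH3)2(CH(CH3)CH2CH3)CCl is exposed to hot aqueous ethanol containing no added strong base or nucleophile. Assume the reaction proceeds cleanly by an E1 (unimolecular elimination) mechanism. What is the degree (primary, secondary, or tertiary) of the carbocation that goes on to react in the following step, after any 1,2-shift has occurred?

Step 1: Unassisted departure of Cl⁻ (taking the C–Cl bonding pair) generates a tertiary carbocation.
No single 1,2-shift to an adjacent carbon would give a more-substituted cation, so no rearrangement occurs.

tertiary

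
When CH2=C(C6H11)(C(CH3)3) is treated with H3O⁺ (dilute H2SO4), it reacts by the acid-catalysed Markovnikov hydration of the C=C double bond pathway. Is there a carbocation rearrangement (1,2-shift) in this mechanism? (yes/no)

The first-formed carbocation is tertiary.
No single 1,2-shift to an adjacent carbon would produce a more-substituted cation than the one already present, so no rearrangement occurs.

no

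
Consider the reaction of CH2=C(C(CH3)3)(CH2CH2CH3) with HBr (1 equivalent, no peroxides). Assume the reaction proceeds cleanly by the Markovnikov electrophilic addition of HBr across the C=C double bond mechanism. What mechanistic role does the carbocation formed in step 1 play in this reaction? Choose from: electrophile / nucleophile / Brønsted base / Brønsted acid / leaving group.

Step 2: Br⁻ captures the cation: a lone pair on Br⁻ fills the empty p orbital, producing the alkyl halide product.
The carbocation formed in step 1 accepts an electron pair into an empty or π* orbital — it is the electrophile.

electrophile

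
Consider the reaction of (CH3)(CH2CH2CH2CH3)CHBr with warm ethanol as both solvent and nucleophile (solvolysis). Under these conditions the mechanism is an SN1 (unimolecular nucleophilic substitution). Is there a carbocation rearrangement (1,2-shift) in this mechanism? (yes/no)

The first-formed carbocation is secondary.
No single 1,2-shift to an adjacent carbon would produce a more-substituted cation than the one already present, so no rearrangement occurs.

no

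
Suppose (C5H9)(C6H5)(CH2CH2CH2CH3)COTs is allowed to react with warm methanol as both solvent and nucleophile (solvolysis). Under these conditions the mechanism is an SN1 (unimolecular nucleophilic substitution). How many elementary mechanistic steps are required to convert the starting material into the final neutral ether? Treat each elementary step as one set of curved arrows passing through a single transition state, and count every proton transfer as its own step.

3

Step 1: The C–O bond breaks with both electrons going to the tosylate; TsO⁻ leaves and a tertiary carbocation remains.
(No 1,2-shift: no single shift to an adjacent carbon would give a more stable cation.)
Step 2: Nucleophilic capture: the oxygen of CH3OH bonds to the cationic carbon, producing an oxonium-ion intermediate.
Step 3: Proton transfer from the O–H of the oxonium ion to a solvent molecule delivers the neutral ether.
Total: 3 elementary steps.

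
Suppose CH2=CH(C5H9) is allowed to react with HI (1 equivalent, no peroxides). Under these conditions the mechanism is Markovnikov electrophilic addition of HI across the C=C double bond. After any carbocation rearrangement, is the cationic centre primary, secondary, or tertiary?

tertiary

Step 1: The π electrons of the C=C bond attack a proton of HI; Markovnikov addition places the new C–H on the less-substituted alkene carbon, so the positive charge ends up on the more-substituted carbon — a secondary carbocation. The H–I bond breaks heterolytically, releasing I⁻.
Step 2: Carbocation rearrangement: a 1,2-hydride shift from the adjacent cyclopentyl carbon converts the initially-formed secondary cation into the more stable tertiary cation.
The cation rearranges from secondary to tertiary via a 1,2-hydride shift from the adjacent cyclopentyl carbon; the tertiary cation is what reacts next.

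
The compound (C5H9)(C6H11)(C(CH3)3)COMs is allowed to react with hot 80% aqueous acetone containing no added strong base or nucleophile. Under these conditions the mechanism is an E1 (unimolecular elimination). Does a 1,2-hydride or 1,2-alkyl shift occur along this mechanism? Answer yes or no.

The first-formed carbocation is tertiary.
No single 1,2-shift to an adjacent carbon would produce a more-substituted cation than the one already present, so no rearrangement occurs.

no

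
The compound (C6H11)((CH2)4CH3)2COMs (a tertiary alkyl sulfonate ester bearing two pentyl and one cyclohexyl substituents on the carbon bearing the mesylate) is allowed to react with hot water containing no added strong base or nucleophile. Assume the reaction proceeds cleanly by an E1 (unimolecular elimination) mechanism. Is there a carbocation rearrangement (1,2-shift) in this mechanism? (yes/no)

no

The first-formed carbocation is tertiary.
No single 1,2-shift to an adjacent carbon would produce a more-substituted cation than the one already present, so no rearrangement occurs.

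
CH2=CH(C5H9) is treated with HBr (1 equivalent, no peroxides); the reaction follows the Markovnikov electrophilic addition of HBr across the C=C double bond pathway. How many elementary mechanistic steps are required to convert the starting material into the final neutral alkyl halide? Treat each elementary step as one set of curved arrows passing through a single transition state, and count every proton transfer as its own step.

Step 1: The π electrons of the C=C bond attack a proton of HBr; Markovnikov addition places the new C–H on the less-substituted alkene carbon, so the positive charge ends up on the more-substituted carbon — a secondary carbocation. The H–Br bond breaks heterolytically, releasing Br⁻.
Step 2: Carbocation rearrangement: a 1,2-hydride shift from the adjacent cyclopentyl carbon converts the initially-formed secondary cation into the more stable tertiary cation.
Step 3: The Br⁻ anion donates a lone pair to the carbocation, forming the new C–Br σ-bond and giving the neutral alkyl halide.
Total: 3 elementary steps.

3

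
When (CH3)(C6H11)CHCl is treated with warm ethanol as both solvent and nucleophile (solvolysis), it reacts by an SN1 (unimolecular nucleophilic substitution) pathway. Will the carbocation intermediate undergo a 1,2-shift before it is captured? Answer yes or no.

The first-formed carbocation is secondary.
The adjacent cyclohexyl carbon already bears 2 other carbon substituents and has a hydrogen to migrate; after a 1,2-hydride shift from that carbon the positive charge sits on a tertiary centre.
Tertiary is more stable than secondary, so the shift occurs.

yes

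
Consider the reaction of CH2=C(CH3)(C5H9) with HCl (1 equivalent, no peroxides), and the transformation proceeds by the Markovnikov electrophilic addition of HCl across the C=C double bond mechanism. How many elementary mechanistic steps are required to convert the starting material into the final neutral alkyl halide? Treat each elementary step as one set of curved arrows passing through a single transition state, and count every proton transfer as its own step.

2

Step 1: Protonation of the alkene by HCl: the π bond acts as the nucleophile and picks up H⁺, giving the more stable (Markovnikov) tertiary carbocation. The H–Cl bond breaks heterolytically, releasing Cl⁻.
(No 1,2-shift: no single shift to an adjacent carbon would give a more stable cation.)
Step 2: Cl⁻ captures the cation: a lone pair on Cl⁻ fills the empty p orbital, producing the alkyl halide product.
Total: 2 elementary steps.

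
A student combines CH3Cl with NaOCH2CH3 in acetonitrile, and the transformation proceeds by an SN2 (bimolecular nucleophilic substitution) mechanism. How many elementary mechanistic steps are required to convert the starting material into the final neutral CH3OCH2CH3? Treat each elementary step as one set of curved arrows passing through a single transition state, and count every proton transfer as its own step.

1

Step 1: Backside attack by CH3CH2O⁻ on the carbon bearing the chloride: the new C–O bond forms as the C–Cl bond breaks, with Walden inversion at carbon.
Total: 1 elementary step.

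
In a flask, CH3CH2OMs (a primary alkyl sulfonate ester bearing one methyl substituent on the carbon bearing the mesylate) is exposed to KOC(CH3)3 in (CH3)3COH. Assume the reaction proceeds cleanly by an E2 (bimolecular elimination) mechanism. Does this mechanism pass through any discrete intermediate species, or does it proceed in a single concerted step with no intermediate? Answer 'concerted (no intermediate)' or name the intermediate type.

concerted (no intermediate)

Concerted anti-periplanar elimination: (CH3)3CO⁻ abstracts a β-H while MsO⁻ leaves, and the C–H electrons become the new C=C π bond — all in a single transition state.
All bond changes occur in one transition state; no discrete intermediate is formed.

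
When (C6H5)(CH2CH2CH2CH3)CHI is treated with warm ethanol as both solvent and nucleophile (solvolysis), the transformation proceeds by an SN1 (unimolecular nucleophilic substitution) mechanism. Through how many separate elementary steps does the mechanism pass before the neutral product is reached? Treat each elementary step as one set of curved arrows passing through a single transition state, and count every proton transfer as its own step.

3

Step 1: Rate-determining heterolysis of the C–I bond gives I⁻ and a secondary carbocation.
(No 1,2-shift: no single shift to an adjacent carbon would give a more stable cation.)
Step 2: A lone pair on the oxygen of CH3CH2OH attacks the carbocation, forming a new C–O σ-bond and an oxonium ion.
Step 3: Proton transfer from the O–H of the oxonium ion to a solvent molecule delivers the neutral ether.
Total: 3 elementary steps.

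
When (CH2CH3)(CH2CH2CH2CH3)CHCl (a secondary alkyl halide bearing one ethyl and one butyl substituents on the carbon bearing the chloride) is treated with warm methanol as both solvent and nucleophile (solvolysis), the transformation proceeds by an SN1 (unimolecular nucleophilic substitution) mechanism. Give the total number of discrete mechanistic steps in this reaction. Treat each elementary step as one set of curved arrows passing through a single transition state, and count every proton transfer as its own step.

3

Step 1: Rate-determining heterolysis of the C–Cl bond gives Cl⁻ and a secondary carbocation.
(No 1,2-shift: no single shift to an adjacent carbon would give a more stable cation.)
Step 2: Nucleophilic capture: the oxygen of CH3OH bonds to the cationic carbon, producing an oxonium-ion intermediate.
Step 3: Proton transfer from the O–H of the oxonium ion to a solvent molecule delivers the neutral ether.
Total: 3 elementary steps.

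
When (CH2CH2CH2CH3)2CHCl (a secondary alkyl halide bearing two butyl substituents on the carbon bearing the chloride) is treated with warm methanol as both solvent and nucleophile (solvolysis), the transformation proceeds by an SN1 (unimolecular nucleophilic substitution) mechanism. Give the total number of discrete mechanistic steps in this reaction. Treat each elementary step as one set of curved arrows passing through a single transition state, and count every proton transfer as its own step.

Step 1: The C–Cl bond breaks with both electrons going to the chloride; Cl⁻ leaves and a secondary carbocation remains.
(No 1,2-shift: no single shift to an adjacent carbon would give a more stable cation.)
Step 2: CH3OH donates an oxygen lone pair into the empty p orbital of the cation, giving a protonated ether (an oxonium ion).
Step 3: Proton transfer from the O–H of the oxonium ion to a solvent molecule delivers the neutral ether.
Total: 3 elementary steps.

3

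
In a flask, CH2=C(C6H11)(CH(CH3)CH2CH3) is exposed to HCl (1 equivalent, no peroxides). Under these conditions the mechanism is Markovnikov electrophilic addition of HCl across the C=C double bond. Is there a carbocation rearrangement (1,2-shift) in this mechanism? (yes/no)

no

The first-formed carbocation is tertiary.
No single 1,2-shift to an adjacent carbon would produce a more-substituted cation than the one already present, so no rearrangement occurs.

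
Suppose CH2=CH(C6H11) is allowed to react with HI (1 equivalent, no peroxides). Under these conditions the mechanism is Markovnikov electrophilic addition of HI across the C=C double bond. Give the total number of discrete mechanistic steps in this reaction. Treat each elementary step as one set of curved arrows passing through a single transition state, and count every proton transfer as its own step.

Step 1: The π electrons of the C=C bond attack a proton of HI; Markovnikov addition places the new C–H on the less-substituted alkene carbon, so the positive charge ends up on the more-substituted carbon — a secondary carbocation. The H–I bond breaks heterolytically, releasing I⁻.
Step 2: A 1,2-hydride shift from the adjacent cyclohexyl carbon moves the positive charge from the secondary centre to an adjacent carbon, generating a more stable tertiary carbocation.
Step 3: The I⁻ anion donates a lone pair to the carbocation, forming the new C–I σ-bond and giving the neutral alkyl halide.
Total: 3 elementary steps.

3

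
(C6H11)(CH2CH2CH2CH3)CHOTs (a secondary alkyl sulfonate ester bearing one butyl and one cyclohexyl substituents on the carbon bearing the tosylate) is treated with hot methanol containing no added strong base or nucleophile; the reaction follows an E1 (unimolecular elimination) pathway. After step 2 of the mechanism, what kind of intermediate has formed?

Step 1: Rate-determining heterolysis of the C–O bond gives TsO⁻ and a secondary carbocation.
Step 2: A hydride (H with its bonding pair) migrates from the adjacent cyclohexyl carbon to the cationic centre — a 1,2-hydride shift — upgrading the secondary cation to a tertiary one.
After step 2 the species present is a tertiary carbocation.

tertiary carbocation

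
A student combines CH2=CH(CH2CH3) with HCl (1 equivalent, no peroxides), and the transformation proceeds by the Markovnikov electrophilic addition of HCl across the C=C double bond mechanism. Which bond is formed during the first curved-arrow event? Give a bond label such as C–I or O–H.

Step 1: Electrophilic addition begins with the π(C=C) electrons forming a bond to the proton of HCl. Following Markovnikov's rule, the resulting cation is secondary. The H–Cl bond breaks heterolytically, releasing Cl⁻.
The bond formed in this step is the C–H bond.

C–H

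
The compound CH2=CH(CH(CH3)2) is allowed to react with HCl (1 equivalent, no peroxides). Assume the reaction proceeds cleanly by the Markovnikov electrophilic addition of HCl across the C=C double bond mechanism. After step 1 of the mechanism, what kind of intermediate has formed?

secondary carbocation

Step 1: Electrophilic addition begins with the π(C=C) electrons forming a bond to the proton of HCl. Following Markovnikov's rule, the resulting cation is secondary. The H–Cl bond breaks heterolytically, releasing Cl⁻.
After step 1 the species present is a secondary carbocation.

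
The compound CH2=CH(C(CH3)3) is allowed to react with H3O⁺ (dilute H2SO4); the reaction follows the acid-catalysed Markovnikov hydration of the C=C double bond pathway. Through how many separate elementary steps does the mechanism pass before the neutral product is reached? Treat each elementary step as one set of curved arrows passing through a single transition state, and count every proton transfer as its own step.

4

Step 1: Protonation of the alkene by H3O⁺: the π bond acts as the nucleophile and picks up H⁺, giving the more stable (Markovnikov) secondary carbocation. H2O is released.
Step 2: A 1,2-methyl shift from the adjacent tert-butyl carbon moves the positive charge from the secondary centre to an adjacent carbon, generating a more stable tertiary carbocation.
Step 3: Nucleophilic capture of the cation by H2O produces the protonated alcohol (an oxonium ion).
Step 4: Proton transfer from the O–H of the oxonium ion to H2O completes the catalytic cycle and yields the alcohol.
Total: 4 elementary steps.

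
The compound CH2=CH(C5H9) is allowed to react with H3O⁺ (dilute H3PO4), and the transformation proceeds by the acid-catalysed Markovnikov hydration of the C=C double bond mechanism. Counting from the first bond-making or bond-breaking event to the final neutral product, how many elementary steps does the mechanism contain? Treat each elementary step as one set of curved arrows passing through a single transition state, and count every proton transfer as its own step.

4

Step 1: Protonation of the alkene by H3O⁺: the π bond acts as the nucleophile and picks up H⁺, giving the more stable (Markovnikov) secondary carbocation. H2O is released.
Step 2: Carbocation rearrangement: a 1,2-hydride shift from the adjacent cyclopentyl carbon converts the initially-formed secondary cation into the more stable tertiary cation.
Step 3: Nucleophilic capture of the cation by H2O produces the protonated alcohol (an oxonium ion).
Step 4: Proton transfer from the O–H of the oxonium ion to H2O completes the catalytic cycle and yields the alcohol.
Total: 4 elementary steps.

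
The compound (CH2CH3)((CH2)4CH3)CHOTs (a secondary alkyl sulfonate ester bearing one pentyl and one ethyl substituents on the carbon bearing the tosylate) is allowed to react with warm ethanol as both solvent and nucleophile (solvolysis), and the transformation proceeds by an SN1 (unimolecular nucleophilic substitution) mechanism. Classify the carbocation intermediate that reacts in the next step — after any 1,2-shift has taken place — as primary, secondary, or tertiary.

secondary

Step 1: Rate-determining heterolysis of the C–O bond gives TsO⁻ and a secondary carbocation.
No single 1,2-shift to an adjacent carbon would give a more-substituted cation, so no rearrangement occurs.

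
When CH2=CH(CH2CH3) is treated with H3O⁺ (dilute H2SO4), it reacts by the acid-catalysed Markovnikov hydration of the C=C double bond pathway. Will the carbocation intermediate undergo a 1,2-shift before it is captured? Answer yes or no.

no

The first-formed carbocation is secondary.
No single 1,2-shift to an adjacent carbon would produce a more-substituted cation than the one already present, so no rearrangement occurs.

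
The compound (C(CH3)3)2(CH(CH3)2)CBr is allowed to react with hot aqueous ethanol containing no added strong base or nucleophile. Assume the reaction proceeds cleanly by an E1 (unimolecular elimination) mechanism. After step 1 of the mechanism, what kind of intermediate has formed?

Step 1: Rate-determining heterolysis of the C–Br bond gives Br⁻ and a tertiary carbocation.
After step 1 the species present is a tertiary carbocation.

tertiary carbocation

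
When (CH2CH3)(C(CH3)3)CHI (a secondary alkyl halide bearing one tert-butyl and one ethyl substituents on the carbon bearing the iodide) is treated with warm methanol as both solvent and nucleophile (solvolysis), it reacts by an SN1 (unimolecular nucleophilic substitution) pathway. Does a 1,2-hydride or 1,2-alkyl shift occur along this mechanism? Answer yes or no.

yes

The first-formed carbocation is secondary.
The adjacent tert-butyl carbon has no hydrogen but bears methyl groups; migration of one methyl with its bonding pair (a 1,2-methyl shift) places the charge on a tertiary centre.
Tertiary is more stable than secondary, so the shift occurs.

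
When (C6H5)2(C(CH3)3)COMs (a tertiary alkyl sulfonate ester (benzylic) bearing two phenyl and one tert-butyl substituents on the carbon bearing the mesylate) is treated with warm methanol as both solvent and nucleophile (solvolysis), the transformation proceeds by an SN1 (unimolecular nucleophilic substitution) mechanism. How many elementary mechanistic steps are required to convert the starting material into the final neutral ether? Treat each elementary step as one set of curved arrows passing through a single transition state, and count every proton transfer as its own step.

Step 1: Rate-determining heterolysis of the C–O bond gives MsO⁻ and a tertiary carbocation.
(No 1,2-shift: no single shift to an adjacent carbon would give a more stable cation.)
Step 2: CH3OH donates an oxygen lone pair into the empty p orbital of the cation, giving a protonated ether (an oxonium ion).
Step 3: A second solvent molecule removes the proton on oxygen, giving the neutral ether product.
Total: 3 elementary steps.

3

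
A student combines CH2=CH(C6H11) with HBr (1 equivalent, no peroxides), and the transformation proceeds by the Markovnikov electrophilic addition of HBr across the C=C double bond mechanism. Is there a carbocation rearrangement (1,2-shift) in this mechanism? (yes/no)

yes

The first-formed carbocation is secondary.
The adjacent cyclohexyl carbon already bears 2 other carbon substituents and has a hydrogen to migrate; after a 1,2-hydride shift from that carbon the positive charge sits on a tertiary centre.
Tertiary is more stable than secondary, so the shift occurs.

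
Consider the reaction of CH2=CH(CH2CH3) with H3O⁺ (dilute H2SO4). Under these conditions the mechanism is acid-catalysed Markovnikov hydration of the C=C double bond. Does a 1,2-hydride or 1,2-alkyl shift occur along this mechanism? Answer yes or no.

no

The first-formed carbocation is secondary.
No single 1,2-shift to an adjacent carbon would produce a more-substituted cation than the one already present, so no rearrangement occurs.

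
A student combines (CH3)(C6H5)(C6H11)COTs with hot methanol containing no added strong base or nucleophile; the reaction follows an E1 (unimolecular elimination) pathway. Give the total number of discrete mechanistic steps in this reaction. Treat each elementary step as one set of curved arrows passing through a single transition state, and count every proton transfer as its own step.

Step 1: Unassisted departure of TsO⁻ (taking the C–O bonding pair) generates a tertiary carbocation.
(No 1,2-shift: no single shift to an adjacent carbon would give a more stable cation.)
Step 2: A methanol molecule (solvent) deprotonates a β-carbon; as the C–H bond breaks, those electrons form the new alkene π bond.
Total: 2 elementary steps.

2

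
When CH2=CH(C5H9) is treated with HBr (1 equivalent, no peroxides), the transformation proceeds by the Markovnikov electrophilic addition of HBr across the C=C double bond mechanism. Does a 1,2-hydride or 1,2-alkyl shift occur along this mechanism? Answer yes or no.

yes

The first-formed carbocation is secondary.
The adjacent cyclopentyl carbon already bears 2 other carbon substituents and has a hydrogen to migrate; after a 1,2-hydride shift from that carbon the positive charge sits on a tertiary centre.
Tertiary is more stable than secondary, so the shift occurs.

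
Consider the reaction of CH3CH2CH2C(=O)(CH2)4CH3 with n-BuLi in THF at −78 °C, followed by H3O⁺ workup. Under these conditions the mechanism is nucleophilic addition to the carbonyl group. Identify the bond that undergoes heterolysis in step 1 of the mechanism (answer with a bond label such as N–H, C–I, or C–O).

Step 1: the carbanion-like carbon of n-BuLi attacks the sp² carbonyl carbon; the C=O π bond breaks and the electrons end up as a lone pair on the alkoxide oxygen of the tetrahedral intermediate.
The bond broken in this step is the π(C=O) bond.

π(C=O)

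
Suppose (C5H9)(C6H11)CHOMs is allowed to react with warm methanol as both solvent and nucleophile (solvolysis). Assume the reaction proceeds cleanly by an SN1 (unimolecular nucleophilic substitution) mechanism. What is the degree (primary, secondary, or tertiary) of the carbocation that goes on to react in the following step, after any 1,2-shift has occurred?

Step 1: The C–O bond breaks with both electrons going to the mesylate; MsO⁻ leaves and a secondary carbocation remains.
Step 2: Carbocation rearrangement: a 1,2-hydride shift from the adjacent cyclopentyl carbon converts the initially-formed secondary cation into the more stable tertiary cation.
The cation rearranges from secondary to tertiary via a 1,2-hydride shift from the adjacent cyclopentyl carbon; the tertiary cation is what reacts next.

tertiary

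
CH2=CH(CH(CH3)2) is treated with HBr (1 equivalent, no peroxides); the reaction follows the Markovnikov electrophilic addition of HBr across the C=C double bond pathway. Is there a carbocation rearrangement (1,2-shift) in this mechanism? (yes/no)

The first-formed carbocation is secondary.
The adjacent isopropyl carbon already bears 2 other carbon substituents and has a hydrogen to migrate; after a 1,2-hydride shift from that carbon the positive charge sits on a tertiary centre.
Tertiary is more stable than secondary, so the shift occurs.

yes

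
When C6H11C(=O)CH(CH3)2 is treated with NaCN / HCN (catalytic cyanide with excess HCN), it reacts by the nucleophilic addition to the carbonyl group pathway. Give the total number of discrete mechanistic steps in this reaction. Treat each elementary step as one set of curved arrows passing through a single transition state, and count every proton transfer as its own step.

Step 1: Nucleophilic addition: CN⁻ adds to the carbonyl carbon, pushing the π(C=O) electron pair onto oxygen and giving a tetrahedral alkoxide.
Step 2: The alkoxide oxygen removes a proton from HCN present in the mixture, giving a cyanohydrin and regenerating CN⁻.
Total: 2 elementary steps.

2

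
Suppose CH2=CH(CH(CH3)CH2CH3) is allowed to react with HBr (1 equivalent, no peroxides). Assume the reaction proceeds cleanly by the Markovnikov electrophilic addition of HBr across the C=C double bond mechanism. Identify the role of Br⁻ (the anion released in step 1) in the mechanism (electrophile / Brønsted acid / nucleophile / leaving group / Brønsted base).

Step 3: The Br⁻ anion donates a lone pair to the carbocation, forming the new C–Br σ-bond and giving the neutral alkyl halide.
Br⁻ (the anion released in step 1) donates an electron pair to form a new σ-bond to carbon — it is the nucleophile.

nucleophile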